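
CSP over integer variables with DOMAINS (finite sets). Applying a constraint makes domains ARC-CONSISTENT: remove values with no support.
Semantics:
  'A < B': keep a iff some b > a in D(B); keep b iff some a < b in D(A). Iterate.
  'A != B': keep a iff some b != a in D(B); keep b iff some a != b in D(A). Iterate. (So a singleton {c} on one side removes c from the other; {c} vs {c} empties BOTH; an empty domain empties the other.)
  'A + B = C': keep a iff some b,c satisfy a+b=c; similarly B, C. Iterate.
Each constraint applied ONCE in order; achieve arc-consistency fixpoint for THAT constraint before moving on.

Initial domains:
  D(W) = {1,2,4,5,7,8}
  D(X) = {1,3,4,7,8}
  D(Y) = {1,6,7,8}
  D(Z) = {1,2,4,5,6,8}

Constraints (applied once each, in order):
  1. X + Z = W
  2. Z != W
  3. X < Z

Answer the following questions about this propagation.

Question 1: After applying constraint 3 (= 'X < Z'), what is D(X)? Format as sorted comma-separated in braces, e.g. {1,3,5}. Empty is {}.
Constraint 1 (X + Z = W) on D(X)={1,3,4,7,8} D(Z)={1,2,4,5,6,8} D(W)={1,2,4,5,7,8}: X {1,3,4,7,8}->{1,3,4,7}; Z {1,2,4,5,6,8}->{1,2,4,5,6}; W {1,2,4,5,7,8}->{2,4,5,7,8}
Constraint 2 (Z != W) on D(Z)={1,2,4,5,6} D(W)={2,4,5,7,8}: no change
Constraint 3 (X < Z) on D(X)={1,3,4,7} D(Z)={1,2,4,5,6}: X {1,3,4,7}->{1,3,4}; Z {1,2,4,5,6}->{2,4,5,6}
So after constraint 3: D(X) = {1,3,4}

Answer: {1,3,4}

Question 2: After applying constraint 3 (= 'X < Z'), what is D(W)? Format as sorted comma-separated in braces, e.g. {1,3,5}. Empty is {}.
Answer: {2,4,5,7,8}

Derivation:
Constraint 1 (X + Z = W) on D(X)={1,3,4,7,8} D(Z)={1,2,4,5,6,8} D(W)={1,2,4,5,7,8}: X {1,3,4,7,8}->{1,3,4,7}; Z {1,2,4,5,6,8}->{1,2,4,5,6}; W {1,2,4,5,7,8}->{2,4,5,7,8}
Constraint 2 (Z != W) on D(Z)={1,2,4,5,6} D(W)={2,4,5,7,8}: no change
Constraint 3 (X < Z) on D(X)={1,3,4,7} D(Z)={1,2,4,5,6}: X {1,3,4,7}->{1,3,4}; Z {1,2,4,5,6}->{2,4,5,6}
So after constraint 3: D(W) = {2,4,5,7,8}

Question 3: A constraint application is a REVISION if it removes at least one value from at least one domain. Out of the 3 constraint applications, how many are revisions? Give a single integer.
Answer: 2

Derivation:
Constraint 1 (X + Z = W) on D(X)={1,3,4,7,8} D(Z)={1,2,4,5,6,8} D(W)={1,2,4,5,7,8}: X {1,3,4,7,8}->{1,3,4,7}; Z {1,2,4,5,6,8}->{1,2,4,5,6}; W {1,2,4,5,7,8}->{2,4,5,7,8} => REVISION
Constraint 2 (Z != W) on D(Z)={1,2,4,5,6} D(W)={2,4,5,7,8}: no change => not a revision
Constraint 3 (X < Z) on D(X)={1,3,4,7} D(Z)={1,2,4,5,6}: X {1,3,4,7}->{1,3,4}; Z {1,2,4,5,6}->{2,4,5,6} => REVISION
Total revisions = 2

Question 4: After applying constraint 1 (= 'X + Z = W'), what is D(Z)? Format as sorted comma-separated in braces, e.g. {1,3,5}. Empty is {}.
Constraint 1 (X + Z = W) on D(X)={1,3,4,7,8} D(Z)={1,2,4,5,6,8} D(W)={1,2,4,5,7,8}: X {1,3,4,7,8}->{1,3,4,7}; Z {1,2,4,5,6,8}->{1,2,4,5,6}; W {1,2,4,5,7,8}->{2,4,5,7,8}
So after constraint 1: D(Z) = {1,2,4,5,6}

Answer: {1,2,4,5,6}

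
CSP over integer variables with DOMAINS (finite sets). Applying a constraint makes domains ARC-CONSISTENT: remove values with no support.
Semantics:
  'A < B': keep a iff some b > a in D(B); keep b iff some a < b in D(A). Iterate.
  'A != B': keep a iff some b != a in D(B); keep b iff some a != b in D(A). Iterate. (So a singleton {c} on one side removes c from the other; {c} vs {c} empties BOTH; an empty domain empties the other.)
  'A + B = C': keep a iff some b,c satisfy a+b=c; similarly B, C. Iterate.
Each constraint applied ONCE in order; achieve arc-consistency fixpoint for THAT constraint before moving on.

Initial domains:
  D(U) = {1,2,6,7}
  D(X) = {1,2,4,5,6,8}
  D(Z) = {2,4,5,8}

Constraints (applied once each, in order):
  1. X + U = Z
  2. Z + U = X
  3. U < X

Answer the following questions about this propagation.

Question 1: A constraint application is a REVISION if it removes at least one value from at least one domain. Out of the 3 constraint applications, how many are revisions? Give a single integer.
Constraint 1 (X + U = Z) on D(X)={1,2,4,5,6,8} D(U)={1,2,6,7} D(Z)={2,4,5,8}: X {1,2,4,5,6,8}->{1,2,4,6} => REVISION
Constraint 2 (Z + U = X) on D(Z)={2,4,5,8} D(U)={1,2,6,7} D(X)={1,2,4,6}: Z {2,4,5,8}->{2,4,5}; U {1,2,6,7}->{1,2}; X {1,2,4,6}->{4,6} => REVISION
Constraint 3 (U < X) on D(U)={1,2} D(X)={4,6}: no change => not a revision
Total revisions = 2

Answer: 2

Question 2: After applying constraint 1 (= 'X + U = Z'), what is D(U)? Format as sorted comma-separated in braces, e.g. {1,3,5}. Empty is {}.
Answer: {1,2,6,7}

Derivation:
Constraint 1 (X + U = Z) on D(X)={1,2,4,5,6,8} D(U)={1,2,6,7} D(Z)={2,4,5,8}: X {1,2,4,5,6,8}->{1,2,4,6}
So after constraint 1: D(U) = {1,2,6,7}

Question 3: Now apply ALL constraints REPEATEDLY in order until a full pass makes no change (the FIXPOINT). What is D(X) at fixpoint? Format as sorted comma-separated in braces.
Answer: {}

Derivation:
pass 0 (initial): D(X)={1,2,4,5,6,8}
pass 1: U {1,2,6,7}->{1,2}; X {1,2,4,5,6,8}->{4,6}; Z {2,4,5,8}->{2,4,5}
pass 2: U {1,2}->{}; X {4,6}->{}; Z {2,4,5}->{}
pass 3: no change
Fixpoint after 3 passes: D(X) = {}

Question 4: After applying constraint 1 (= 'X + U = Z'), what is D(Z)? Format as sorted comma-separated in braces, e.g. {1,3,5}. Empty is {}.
Answer: {2,4,5,8}

Derivation:
Constraint 1 (X + U = Z) on D(X)={1,2,4,5,6,8} D(U)={1,2,6,7} D(Z)={2,4,5,8}: X {1,2,4,5,6,8}->{1,2,4,6}
So after constraint 1: D(Z) = {2,4,5,8}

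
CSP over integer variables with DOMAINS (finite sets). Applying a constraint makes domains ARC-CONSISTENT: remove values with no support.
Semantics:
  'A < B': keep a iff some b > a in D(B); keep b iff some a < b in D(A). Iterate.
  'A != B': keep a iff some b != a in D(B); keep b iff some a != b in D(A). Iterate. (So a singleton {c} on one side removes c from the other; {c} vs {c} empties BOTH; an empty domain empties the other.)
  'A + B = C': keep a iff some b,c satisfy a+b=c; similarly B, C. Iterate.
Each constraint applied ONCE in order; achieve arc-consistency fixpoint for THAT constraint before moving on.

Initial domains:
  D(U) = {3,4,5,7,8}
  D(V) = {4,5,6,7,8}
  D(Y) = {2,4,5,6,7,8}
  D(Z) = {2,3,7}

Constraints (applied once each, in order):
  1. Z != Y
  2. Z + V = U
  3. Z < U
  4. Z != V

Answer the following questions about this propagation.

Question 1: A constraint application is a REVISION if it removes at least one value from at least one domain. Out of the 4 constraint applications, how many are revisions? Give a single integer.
Constraint 1 (Z != Y) on D(Z)={2,3,7} D(Y)={2,4,5,6,7,8}: no change => not a revision
Constraint 2 (Z + V = U) on D(Z)={2,3,7} D(V)={4,5,6,7,8} D(U)={3,4,5,7,8}: Z {2,3,7}->{2,3}; V {4,5,6,7,8}->{4,5,6}; U {3,4,5,7,8}->{7,8} => REVISION
Constraint 3 (Z < U) on D(Z)={2,3} D(U)={7,8}: no change => not a revision
Constraint 4 (Z != V) on D(Z)={2,3} D(V)={4,5,6}: no change => not a revision
Total revisions = 1

Answer: 1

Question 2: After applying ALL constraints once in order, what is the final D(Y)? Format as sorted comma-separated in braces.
Answer: {2,4,5,6,7,8}

Derivation:
Constraint 1 (Z != Y) on D(Z)={2,3,7} D(Y)={2,4,5,6,7,8}: no change
Constraint 2 (Z + V = U) on D(Z)={2,3,7} D(V)={4,5,6,7,8} D(U)={3,4,5,7,8}: Z {2,3,7}->{2,3}; V {4,5,6,7,8}->{4,5,6}; U {3,4,5,7,8}->{7,8}
Constraint 3 (Z < U) on D(Z)={2,3} D(U)={7,8}: no change
Constraint 4 (Z != V) on D(Z)={2,3} D(V)={4,5,6}: no change
So after all 4 constraints: D(Y) = {2,4,5,6,7,8}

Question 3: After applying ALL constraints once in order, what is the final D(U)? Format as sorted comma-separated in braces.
Constraint 1 (Z != Y) on D(Z)={2,3,7} D(Y)={2,4,5,6,7,8}: no change
Constraint 2 (Z + V = U) on D(Z)={2,3,7} D(V)={4,5,6,7,8} D(U)={3,4,5,7,8}: Z {2,3,7}->{2,3}; V {4,5,6,7,8}->{4,5,6}; U {3,4,5,7,8}->{7,8}
Constraint 3 (Z < U) on D(Z)={2,3} D(U)={7,8}: no change
Constraint 4 (Z != V) on D(Z)={2,3} D(V)={4,5,6}: no change
So after all 4 constraints: D(U) = {7,8}

Answer: {7,8}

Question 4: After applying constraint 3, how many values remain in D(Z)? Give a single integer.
Answer: 2

Derivation:
Constraint 1 (Z != Y) on D(Z)={2,3,7} D(Y)={2,4,5,6,7,8}: no change
Constraint 2 (Z + V = U) on D(Z)={2,3,7} D(V)={4,5,6,7,8} D(U)={3,4,5,7,8}: Z {2,3,7}->{2,3}; V {4,5,6,7,8}->{4,5,6}; U {3,4,5,7,8}->{7,8}
Constraint 3 (Z < U) on D(Z)={2,3} D(U)={7,8}: no change
So after constraint 3: D(Z)={2,3}, size = 2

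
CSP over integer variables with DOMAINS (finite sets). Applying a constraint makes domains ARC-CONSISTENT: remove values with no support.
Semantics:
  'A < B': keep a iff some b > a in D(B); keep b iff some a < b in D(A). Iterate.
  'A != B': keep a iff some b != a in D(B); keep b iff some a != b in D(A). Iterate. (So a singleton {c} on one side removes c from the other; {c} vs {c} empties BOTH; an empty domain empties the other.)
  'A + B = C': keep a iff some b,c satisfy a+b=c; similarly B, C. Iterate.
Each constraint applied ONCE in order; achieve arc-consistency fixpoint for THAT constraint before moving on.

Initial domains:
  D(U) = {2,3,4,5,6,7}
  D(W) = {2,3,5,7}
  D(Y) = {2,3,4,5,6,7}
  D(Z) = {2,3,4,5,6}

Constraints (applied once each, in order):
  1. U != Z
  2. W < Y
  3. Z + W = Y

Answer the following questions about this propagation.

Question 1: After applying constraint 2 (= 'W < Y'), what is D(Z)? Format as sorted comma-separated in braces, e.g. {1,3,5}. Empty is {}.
Answer: {2,3,4,5,6}

Derivation:
Constraint 1 (U != Z) on D(U)={2,3,4,5,6,7} D(Z)={2,3,4,5,6}: no change
Constraint 2 (W < Y) on D(W)={2,3,5,7} D(Y)={2,3,4,5,6,7}: W {2,3,5,7}->{2,3,5}; Y {2,3,4,5,6,7}->{3,4,5,6,7}
So after constraint 2: D(Z) = {2,3,4,5,6}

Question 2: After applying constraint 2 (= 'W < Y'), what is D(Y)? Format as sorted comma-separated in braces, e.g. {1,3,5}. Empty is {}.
Constraint 1 (U != Z) on D(U)={2,3,4,5,6,7} D(Z)={2,3,4,5,6}: no change
Constraint 2 (W < Y) on D(W)={2,3,5,7} D(Y)={2,3,4,5,6,7}: W {2,3,5,7}->{2,3,5}; Y {2,3,4,5,6,7}->{3,4,5,6,7}
So after constraint 2: D(Y) = {3,4,5,6,7}

Answer: {3,4,5,6,7}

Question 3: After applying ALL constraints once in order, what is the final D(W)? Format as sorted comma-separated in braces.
Answer: {2,3,5}

Derivation:
Constraint 1 (U != Z) on D(U)={2,3,4,5,6,7} D(Z)={2,3,4,5,6}: no change
Constraint 2 (W < Y) on D(W)={2,3,5,7} D(Y)={2,3,4,5,6,7}: W {2,3,5,7}->{2,3,5}; Y {2,3,4,5,6,7}->{3,4,5,6,7}
Constraint 3 (Z + W = Y) on D(Z)={2,3,4,5,6} D(W)={2,3,5} D(Y)={3,4,5,6,7}: Z {2,3,4,5,6}->{2,3,4,5}; Y {3,4,5,6,7}->{4,5,6,7}
So after all 3 constraints: D(W) = {2,3,5}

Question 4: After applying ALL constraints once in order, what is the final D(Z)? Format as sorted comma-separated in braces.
Constraint 1 (U != Z) on D(U)={2,3,4,5,6,7} D(Z)={2,3,4,5,6}: no change
Constraint 2 (W < Y) on D(W)={2,3,5,7} D(Y)={2,3,4,5,6,7}: W {2,3,5,7}->{2,3,5}; Y {2,3,4,5,6,7}->{3,4,5,6,7}
Constraint 3 (Z + W = Y) on D(Z)={2,3,4,5,6} D(W)={2,3,5} D(Y)={3,4,5,6,7}: Z {2,3,4,5,6}->{2,3,4,5}; Y {3,4,5,6,7}->{4,5,6,7}
So after all 3 constraints: D(Z) = {2,3,4,5}

Answer: {2,3,4,5}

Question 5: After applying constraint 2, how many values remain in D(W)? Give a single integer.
Constraint 1 (U != Z) on D(U)={2,3,4,5,6,7} D(Z)={2,3,4,5,6}: no change
Constraint 2 (W < Y) on D(W)={2,3,5,7} D(Y)={2,3,4,5,6,7}: W {2,3,5,7}->{2,3,5}; Y {2,3,4,5,6,7}->{3,4,5,6,7}
So after constraint 2: D(W)={2,3,5}, size = 3

Answer: 3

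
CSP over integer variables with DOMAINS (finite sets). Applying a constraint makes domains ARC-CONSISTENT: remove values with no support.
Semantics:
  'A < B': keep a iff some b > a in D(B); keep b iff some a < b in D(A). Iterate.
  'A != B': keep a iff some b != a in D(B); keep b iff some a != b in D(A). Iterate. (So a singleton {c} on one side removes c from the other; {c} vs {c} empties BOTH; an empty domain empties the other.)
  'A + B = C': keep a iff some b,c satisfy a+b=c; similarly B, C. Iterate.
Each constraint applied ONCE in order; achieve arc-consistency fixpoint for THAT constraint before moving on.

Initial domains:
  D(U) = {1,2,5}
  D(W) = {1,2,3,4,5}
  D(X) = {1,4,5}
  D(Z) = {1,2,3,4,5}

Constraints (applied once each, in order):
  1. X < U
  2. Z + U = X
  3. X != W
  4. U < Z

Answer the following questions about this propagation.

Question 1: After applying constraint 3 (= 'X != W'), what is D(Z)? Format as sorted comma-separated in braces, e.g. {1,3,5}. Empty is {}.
Answer: {2}

Derivation:
Constraint 1 (X < U) on D(X)={1,4,5} D(U)={1,2,5}: X {1,4,5}->{1,4}; U {1,2,5}->{2,5}
Constraint 2 (Z + U = X) on D(Z)={1,2,3,4,5} D(U)={2,5} D(X)={1,4}: Z {1,2,3,4,5}->{2}; U {2,5}->{2}; X {1,4}->{4}
Constraint 3 (X != W) on D(X)={4} D(W)={1,2,3,4,5}: W {1,2,3,4,5}->{1,2,3,5}
So after constraint 3: D(Z) = {2}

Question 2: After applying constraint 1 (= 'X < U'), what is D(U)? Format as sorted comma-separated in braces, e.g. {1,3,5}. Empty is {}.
Answer: {2,5}

Derivation:
Constraint 1 (X < U) on D(X)={1,4,5} D(U)={1,2,5}: X {1,4,5}->{1,4}; U {1,2,5}->{2,5}
So after constraint 1: D(U) = {2,5}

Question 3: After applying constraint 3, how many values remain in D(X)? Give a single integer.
Answer: 1

Derivation:
Constraint 1 (X < U) on D(X)={1,4,5} D(U)={1,2,5}: X {1,4,5}->{1,4}; U {1,2,5}->{2,5}
Constraint 2 (Z + U = X) on D(Z)={1,2,3,4,5} D(U)={2,5} D(X)={1,4}: Z {1,2,3,4,5}->{2}; U {2,5}->{2}; X {1,4}->{4}
Constraint 3 (X != W) on D(X)={4} D(W)={1,2,3,4,5}: W {1,2,3,4,5}->{1,2,3,5}
So after constraint 3: D(X)={4}, size = 1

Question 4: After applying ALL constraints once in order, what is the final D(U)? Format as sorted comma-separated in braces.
Answer: {}

Derivation:
Constraint 1 (X < U) on D(X)={1,4,5} D(U)={1,2,5}: X {1,4,5}->{1,4}; U {1,2,5}->{2,5}
Constraint 2 (Z + U = X) on D(Z)={1,2,3,4,5} D(U)={2,5} D(X)={1,4}: Z {1,2,3,4,5}->{2}; U {2,5}->{2}; X {1,4}->{4}
Constraint 3 (X != W) on D(X)={4} D(W)={1,2,3,4,5}: W {1,2,3,4,5}->{1,2,3,5}
Constraint 4 (U < Z) on D(U)={2} D(Z)={2}: U {2}->{}; Z {2}->{}
So after all 4 constraints: D(U) = {}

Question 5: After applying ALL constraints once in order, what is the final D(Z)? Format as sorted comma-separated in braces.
Constraint 1 (X < U) on D(X)={1,4,5} D(U)={1,2,5}: X {1,4,5}->{1,4}; U {1,2,5}->{2,5}
Constraint 2 (Z + U = X) on D(Z)={1,2,3,4,5} D(U)={2,5} D(X)={1,4}: Z {1,2,3,4,5}->{2}; U {2,5}->{2}; X {1,4}->{4}
Constraint 3 (X != W) on D(X)={4} D(W)={1,2,3,4,5}: W {1,2,3,4,5}->{1,2,3,5}
Constraint 4 (U < Z) on D(U)={2} D(Z)={2}: U {2}->{}; Z {2}->{}
So after all 4 constraints: D(Z) = {}

Answer: {}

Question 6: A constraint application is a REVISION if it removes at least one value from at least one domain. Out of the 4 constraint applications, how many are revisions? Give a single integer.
Constraint 1 (X < U) on D(X)={1,4,5} D(U)={1,2,5}: X {1,4,5}->{1,4}; U {1,2,5}->{2,5} => REVISION
Constraint 2 (Z + U = X) on D(Z)={1,2,3,4,5} D(U)={2,5} D(X)={1,4}: Z {1,2,3,4,5}->{2}; U {2,5}->{2}; X {1,4}->{4} => REVISION
Constraint 3 (X != W) on D(X)={4} D(W)={1,2,3,4,5}: W {1,2,3,4,5}->{1,2,3,5} => REVISION
Constraint 4 (U < Z) on D(U)={2} D(Z)={2}: U {2}->{}; Z {2}->{} => REVISION
Total revisions = 4

Answer: 4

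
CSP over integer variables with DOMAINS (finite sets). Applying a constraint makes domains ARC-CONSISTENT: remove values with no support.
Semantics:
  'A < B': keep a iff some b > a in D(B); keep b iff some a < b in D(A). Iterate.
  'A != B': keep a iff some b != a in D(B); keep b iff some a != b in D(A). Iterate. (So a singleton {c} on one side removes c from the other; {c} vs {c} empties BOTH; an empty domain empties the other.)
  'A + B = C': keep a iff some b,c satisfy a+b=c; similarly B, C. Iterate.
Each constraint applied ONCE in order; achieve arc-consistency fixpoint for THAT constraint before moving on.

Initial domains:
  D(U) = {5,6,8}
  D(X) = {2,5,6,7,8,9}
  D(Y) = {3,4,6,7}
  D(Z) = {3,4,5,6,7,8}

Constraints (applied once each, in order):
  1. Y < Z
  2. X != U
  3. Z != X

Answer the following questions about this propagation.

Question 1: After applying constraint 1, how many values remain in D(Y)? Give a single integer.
Constraint 1 (Y < Z) on D(Y)={3,4,6,7} D(Z)={3,4,5,6,7,8}: Z {3,4,5,6,7,8}->{4,5,6,7,8}
So after constraint 1: D(Y)={3,4,6,7}, size = 4

Answer: 4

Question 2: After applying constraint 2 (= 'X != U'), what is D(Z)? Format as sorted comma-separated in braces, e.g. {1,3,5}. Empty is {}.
Answer: {4,5,6,7,8}

Derivation:
Constraint 1 (Y < Z) on D(Y)={3,4,6,7} D(Z)={3,4,5,6,7,8}: Z {3,4,5,6,7,8}->{4,5,6,7,8}
Constraint 2 (X != U) on D(X)={2,5,6,7,8,9} D(U)={5,6,8}: no change
So after constraint 2: D(Z) = {4,5,6,7,8}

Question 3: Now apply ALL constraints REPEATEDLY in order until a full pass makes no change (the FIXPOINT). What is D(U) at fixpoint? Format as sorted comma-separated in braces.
Answer: {5,6,8}

Derivation:
pass 0 (initial): D(U)={5,6,8}
pass 1: Z {3,4,5,6,7,8}->{4,5,6,7,8}
pass 2: no change
Fixpoint after 2 passes: D(U) = {5,6,8}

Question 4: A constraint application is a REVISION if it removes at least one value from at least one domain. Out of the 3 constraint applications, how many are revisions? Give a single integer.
Constraint 1 (Y < Z) on D(Y)={3,4,6,7} D(Z)={3,4,5,6,7,8}: Z {3,4,5,6,7,8}->{4,5,6,7,8} => REVISION
Constraint 2 (X != U) on D(X)={2,5,6,7,8,9} D(U)={5,6,8}: no change => not a revision
Constraint 3 (Z != X) on D(Z)={4,5,6,7,8} D(X)={2,5,6,7,8,9}: no change => not a revision
Total revisions = 1

Answer: 1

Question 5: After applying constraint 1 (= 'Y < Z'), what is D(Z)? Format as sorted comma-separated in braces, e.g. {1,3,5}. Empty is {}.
Answer: {4,5,6,7,8}

Derivation:
Constraint 1 (Y < Z) on D(Y)={3,4,6,7} D(Z)={3,4,5,6,7,8}: Z {3,4,5,6,7,8}->{4,5,6,7,8}
So after constraint 1: D(Z) = {4,5,6,7,8}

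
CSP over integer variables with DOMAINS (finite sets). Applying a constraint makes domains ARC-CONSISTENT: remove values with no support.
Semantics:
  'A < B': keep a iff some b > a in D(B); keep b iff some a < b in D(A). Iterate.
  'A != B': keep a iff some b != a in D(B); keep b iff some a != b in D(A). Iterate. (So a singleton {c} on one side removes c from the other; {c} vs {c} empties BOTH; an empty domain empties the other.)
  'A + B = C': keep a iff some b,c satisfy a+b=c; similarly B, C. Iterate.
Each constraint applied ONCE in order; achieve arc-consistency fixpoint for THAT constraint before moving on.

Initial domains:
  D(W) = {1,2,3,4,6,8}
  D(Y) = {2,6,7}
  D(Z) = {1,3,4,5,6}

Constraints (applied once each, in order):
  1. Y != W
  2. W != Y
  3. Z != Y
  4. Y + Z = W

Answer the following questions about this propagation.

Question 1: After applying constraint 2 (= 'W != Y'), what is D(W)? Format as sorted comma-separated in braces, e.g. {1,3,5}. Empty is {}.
Constraint 1 (Y != W) on D(Y)={2,6,7} D(W)={1,2,3,4,6,8}: no change
Constraint 2 (W != Y) on D(W)={1,2,3,4,6,8} D(Y)={2,6,7}: no change
So after constraint 2: D(W) = {1,2,3,4,6,8}

Answer: {1,2,3,4,6,8}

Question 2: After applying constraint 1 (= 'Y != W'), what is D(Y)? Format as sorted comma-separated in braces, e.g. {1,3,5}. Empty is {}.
Answer: {2,6,7}

Derivation:
Constraint 1 (Y != W) on D(Y)={2,6,7} D(W)={1,2,3,4,6,8}: no change
So after constraint 1: D(Y) = {2,6,7}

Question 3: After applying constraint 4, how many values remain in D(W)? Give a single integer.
Constraint 1 (Y != W) on D(Y)={2,6,7} D(W)={1,2,3,4,6,8}: no change
Constraint 2 (W != Y) on D(W)={1,2,3,4,6,8} D(Y)={2,6,7}: no change
Constraint 3 (Z != Y) on D(Z)={1,3,4,5,6} D(Y)={2,6,7}: no change
Constraint 4 (Y + Z = W) on D(Y)={2,6,7} D(Z)={1,3,4,5,6} D(W)={1,2,3,4,6,8}: Y {2,6,7}->{2,7}; Z {1,3,4,5,6}->{1,4,6}; W {1,2,3,4,6,8}->{3,6,8}
So after constraint 4: D(W)={3,6,8}, size = 3

Answer: 3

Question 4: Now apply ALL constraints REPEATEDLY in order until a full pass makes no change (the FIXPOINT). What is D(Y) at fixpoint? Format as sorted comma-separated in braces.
Answer: {2,7}

Derivation:
pass 0 (initial): D(Y)={2,6,7}
pass 1: W {1,2,3,4,6,8}->{3,6,8}; Y {2,6,7}->{2,7}; Z {1,3,4,5,6}->{1,4,6}
pass 2: no change
Fixpoint after 2 passes: D(Y) = {2,7}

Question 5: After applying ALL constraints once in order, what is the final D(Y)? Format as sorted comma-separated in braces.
Answer: {2,7}

Derivation:
Constraint 1 (Y != W) on D(Y)={2,6,7} D(W)={1,2,3,4,6,8}: no change
Constraint 2 (W != Y) on D(W)={1,2,3,4,6,8} D(Y)={2,6,7}: no change
Constraint 3 (Z != Y) on D(Z)={1,3,4,5,6} D(Y)={2,6,7}: no change
Constraint 4 (Y + Z = W) on D(Y)={2,6,7} D(Z)={1,3,4,5,6} D(W)={1,2,3,4,6,8}: Y {2,6,7}->{2,7}; Z {1,3,4,5,6}->{1,4,6}; W {1,2,3,4,6,8}->{3,6,8}
So after all 4 constraints: D(Y) = {2,7}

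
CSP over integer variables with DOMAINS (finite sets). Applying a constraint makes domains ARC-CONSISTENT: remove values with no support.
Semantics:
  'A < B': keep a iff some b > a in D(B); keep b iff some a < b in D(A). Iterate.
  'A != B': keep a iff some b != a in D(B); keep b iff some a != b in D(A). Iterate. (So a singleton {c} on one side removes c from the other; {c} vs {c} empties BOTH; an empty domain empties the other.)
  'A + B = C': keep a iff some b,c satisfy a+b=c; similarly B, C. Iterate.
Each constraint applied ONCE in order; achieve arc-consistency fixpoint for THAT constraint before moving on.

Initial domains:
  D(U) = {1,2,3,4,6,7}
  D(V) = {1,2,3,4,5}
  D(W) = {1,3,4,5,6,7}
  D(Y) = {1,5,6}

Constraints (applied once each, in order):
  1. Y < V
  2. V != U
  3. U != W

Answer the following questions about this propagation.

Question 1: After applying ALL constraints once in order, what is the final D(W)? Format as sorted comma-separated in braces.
Constraint 1 (Y < V) on D(Y)={1,5,6} D(V)={1,2,3,4,5}: Y {1,5,6}->{1}; V {1,2,3,4,5}->{2,3,4,5}
Constraint 2 (V != U) on D(V)={2,3,4,5} D(U)={1,2,3,4,6,7}: no change
Constraint 3 (U != W) on D(U)={1,2,3,4,6,7} D(W)={1,3,4,5,6,7}: no change
So after all 3 constraints: D(W) = {1,3,4,5,6,7}

Answer: {1,3,4,5,6,7}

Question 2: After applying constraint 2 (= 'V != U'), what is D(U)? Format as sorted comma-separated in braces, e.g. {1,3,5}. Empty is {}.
Answer: {1,2,3,4,6,7}

Derivation:
Constraint 1 (Y < V) on D(Y)={1,5,6} D(V)={1,2,3,4,5}: Y {1,5,6}->{1}; V {1,2,3,4,5}->{2,3,4,5}
Constraint 2 (V != U) on D(V)={2,3,4,5} D(U)={1,2,3,4,6,7}: no change
So after constraint 2: D(U) = {1,2,3,4,6,7}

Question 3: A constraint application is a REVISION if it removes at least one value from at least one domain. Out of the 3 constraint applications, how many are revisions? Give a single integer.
Constraint 1 (Y < V) on D(Y)={1,5,6} D(V)={1,2,3,4,5}: Y {1,5,6}->{1}; V {1,2,3,4,5}->{2,3,4,5} => REVISION
Constraint 2 (V != U) on D(V)={2,3,4,5} D(U)={1,2,3,4,6,7}: no change => not a revision
Constraint 3 (U != W) on D(U)={1,2,3,4,6,7} D(W)={1,3,4,5,6,7}: no change => not a revision
Total revisions = 1

Answer: 1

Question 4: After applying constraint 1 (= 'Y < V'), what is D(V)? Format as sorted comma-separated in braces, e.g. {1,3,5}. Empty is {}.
Answer: {2,3,4,5}

Derivation:
Constraint 1 (Y < V) on D(Y)={1,5,6} D(V)={1,2,3,4,5}: Y {1,5,6}->{1}; V {1,2,3,4,5}->{2,3,4,5}
So after constraint 1: D(V) = {2,3,4,5}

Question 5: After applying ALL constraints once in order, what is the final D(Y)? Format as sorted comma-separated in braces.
Constraint 1 (Y < V) on D(Y)={1,5,6} D(V)={1,2,3,4,5}: Y {1,5,6}->{1}; V {1,2,3,4,5}->{2,3,4,5}
Constraint 2 (V != U) on D(V)={2,3,4,5} D(U)={1,2,3,4,6,7}: no change
Constraint 3 (U != W) on D(U)={1,2,3,4,6,7} D(W)={1,3,4,5,6,7}: no change
So after all 3 constraints: D(Y) = {1}

Answer: {1}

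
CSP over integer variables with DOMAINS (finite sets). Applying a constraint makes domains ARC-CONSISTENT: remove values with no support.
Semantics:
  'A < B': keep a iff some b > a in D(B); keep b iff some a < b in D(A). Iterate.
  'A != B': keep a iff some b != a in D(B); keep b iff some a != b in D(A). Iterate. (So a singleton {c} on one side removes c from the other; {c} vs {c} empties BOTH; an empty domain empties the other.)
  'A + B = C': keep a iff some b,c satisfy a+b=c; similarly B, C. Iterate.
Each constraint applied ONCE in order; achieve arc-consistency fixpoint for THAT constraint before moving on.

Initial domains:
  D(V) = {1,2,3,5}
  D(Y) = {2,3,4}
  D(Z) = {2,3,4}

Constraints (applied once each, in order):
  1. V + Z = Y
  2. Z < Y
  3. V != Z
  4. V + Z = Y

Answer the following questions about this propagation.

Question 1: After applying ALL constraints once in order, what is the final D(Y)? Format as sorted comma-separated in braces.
Answer: {3,4}

Derivation:
Constraint 1 (V + Z = Y) on D(V)={1,2,3,5} D(Z)={2,3,4} D(Y)={2,3,4}: V {1,2,3,5}->{1,2}; Z {2,3,4}->{2,3}; Y {2,3,4}->{3,4}
Constraint 2 (Z < Y) on D(Z)={2,3} D(Y)={3,4}: no change
Constraint 3 (V != Z) on D(V)={1,2} D(Z)={2,3}: no change
Constraint 4 (V + Z = Y) on D(V)={1,2} D(Z)={2,3} D(Y)={3,4}: no change
So after all 4 constraints: D(Y) = {3,4}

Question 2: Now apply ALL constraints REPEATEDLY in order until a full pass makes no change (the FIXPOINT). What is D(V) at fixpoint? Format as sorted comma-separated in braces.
pass 0 (initial): D(V)={1,2,3,5}
pass 1: V {1,2,3,5}->{1,2}; Y {2,3,4}->{3,4}; Z {2,3,4}->{2,3}
pass 2: no change
Fixpoint after 2 passes: D(V) = {1,2}

Answer: {1,2}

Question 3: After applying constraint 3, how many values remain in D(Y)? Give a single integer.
Constraint 1 (V + Z = Y) on D(V)={1,2,3,5} D(Z)={2,3,4} D(Y)={2,3,4}: V {1,2,3,5}->{1,2}; Z {2,3,4}->{2,3}; Y {2,3,4}->{3,4}
Constraint 2 (Z < Y) on D(Z)={2,3} D(Y)={3,4}: no change
Constraint 3 (V != Z) on D(V)={1,2} D(Z)={2,3}: no change
So after constraint 3: D(Y)={3,4}, size = 2

Answer: 2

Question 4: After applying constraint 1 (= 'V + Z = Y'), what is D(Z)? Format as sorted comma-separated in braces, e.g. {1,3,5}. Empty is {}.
Answer: {2,3}

Derivation:
Constraint 1 (V + Z = Y) on D(V)={1,2,3,5} D(Z)={2,3,4} D(Y)={2,3,4}: V {1,2,3,5}->{1,2}; Z {2,3,4}->{2,3}; Y {2,3,4}->{3,4}
So after constraint 1: D(Z) = {2,3}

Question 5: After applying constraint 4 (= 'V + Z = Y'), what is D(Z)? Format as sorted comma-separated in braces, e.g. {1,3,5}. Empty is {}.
Answer: {2,3}

Derivation:
Constraint 1 (V + Z = Y) on D(V)={1,2,3,5} D(Z)={2,3,4} D(Y)={2,3,4}: V {1,2,3,5}->{1,2}; Z {2,3,4}->{2,3}; Y {2,3,4}->{3,4}
Constraint 2 (Z < Y) on D(Z)={2,3} D(Y)={3,4}: no change
Constraint 3 (V != Z) on D(V)={1,2} D(Z)={2,3}: no change
Constraint 4 (V + Z = Y) on D(V)={1,2} D(Z)={2,3} D(Y)={3,4}: no change
So after constraint 4: D(Z) = {2,3}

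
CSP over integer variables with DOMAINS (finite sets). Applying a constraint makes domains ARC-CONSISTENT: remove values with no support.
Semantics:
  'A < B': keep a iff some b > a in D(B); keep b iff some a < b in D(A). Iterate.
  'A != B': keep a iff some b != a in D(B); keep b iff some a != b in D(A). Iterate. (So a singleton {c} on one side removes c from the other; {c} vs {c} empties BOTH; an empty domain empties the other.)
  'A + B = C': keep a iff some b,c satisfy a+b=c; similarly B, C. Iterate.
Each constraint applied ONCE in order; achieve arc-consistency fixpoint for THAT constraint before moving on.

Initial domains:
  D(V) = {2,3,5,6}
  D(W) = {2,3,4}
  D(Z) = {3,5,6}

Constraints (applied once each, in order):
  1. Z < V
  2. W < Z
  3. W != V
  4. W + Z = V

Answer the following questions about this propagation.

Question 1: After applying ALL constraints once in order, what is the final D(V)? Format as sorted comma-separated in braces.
Constraint 1 (Z < V) on D(Z)={3,5,6} D(V)={2,3,5,6}: Z {3,5,6}->{3,5}; V {2,3,5,6}->{5,6}
Constraint 2 (W < Z) on D(W)={2,3,4} D(Z)={3,5}: no change
Constraint 3 (W != V) on D(W)={2,3,4} D(V)={5,6}: no change
Constraint 4 (W + Z = V) on D(W)={2,3,4} D(Z)={3,5} D(V)={5,6}: W {2,3,4}->{2,3}; Z {3,5}->{3}
So after all 4 constraints: D(V) = {5,6}

Answer: {5,6}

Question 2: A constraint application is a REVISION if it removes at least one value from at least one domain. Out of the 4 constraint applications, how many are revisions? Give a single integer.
Constraint 1 (Z < V) on D(Z)={3,5,6} D(V)={2,3,5,6}: Z {3,5,6}->{3,5}; V {2,3,5,6}->{5,6} => REVISION
Constraint 2 (W < Z) on D(W)={2,3,4} D(Z)={3,5}: no change => not a revision
Constraint 3 (W != V) on D(W)={2,3,4} D(V)={5,6}: no change => not a revision
Constraint 4 (W + Z = V) on D(W)={2,3,4} D(Z)={3,5} D(V)={5,6}: W {2,3,4}->{2,3}; Z {3,5}->{3} => REVISION
Total revisions = 2

Answer: 2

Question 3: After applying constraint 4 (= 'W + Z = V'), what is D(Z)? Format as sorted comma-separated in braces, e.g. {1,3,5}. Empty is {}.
Answer: {3}

Derivation:
Constraint 1 (Z < V) on D(Z)={3,5,6} D(V)={2,3,5,6}: Z {3,5,6}->{3,5}; V {2,3,5,6}->{5,6}
Constraint 2 (W < Z) on D(W)={2,3,4} D(Z)={3,5}: no change
Constraint 3 (W != V) on D(W)={2,3,4} D(V)={5,6}: no change
Constraint 4 (W + Z = V) on D(W)={2,3,4} D(Z)={3,5} D(V)={5,6}: W {2,3,4}->{2,3}; Z {3,5}->{3}
So after constraint 4: D(Z) = {3}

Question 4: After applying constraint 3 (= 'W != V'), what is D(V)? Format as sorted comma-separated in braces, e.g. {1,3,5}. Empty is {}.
Answer: {5,6}

Derivation:
Constraint 1 (Z < V) on D(Z)={3,5,6} D(V)={2,3,5,6}: Z {3,5,6}->{3,5}; V {2,3,5,6}->{5,6}
Constraint 2 (W < Z) on D(W)={2,3,4} D(Z)={3,5}: no change
Constraint 3 (W != V) on D(W)={2,3,4} D(V)={5,6}: no change
So after constraint 3: D(V) = {5,6}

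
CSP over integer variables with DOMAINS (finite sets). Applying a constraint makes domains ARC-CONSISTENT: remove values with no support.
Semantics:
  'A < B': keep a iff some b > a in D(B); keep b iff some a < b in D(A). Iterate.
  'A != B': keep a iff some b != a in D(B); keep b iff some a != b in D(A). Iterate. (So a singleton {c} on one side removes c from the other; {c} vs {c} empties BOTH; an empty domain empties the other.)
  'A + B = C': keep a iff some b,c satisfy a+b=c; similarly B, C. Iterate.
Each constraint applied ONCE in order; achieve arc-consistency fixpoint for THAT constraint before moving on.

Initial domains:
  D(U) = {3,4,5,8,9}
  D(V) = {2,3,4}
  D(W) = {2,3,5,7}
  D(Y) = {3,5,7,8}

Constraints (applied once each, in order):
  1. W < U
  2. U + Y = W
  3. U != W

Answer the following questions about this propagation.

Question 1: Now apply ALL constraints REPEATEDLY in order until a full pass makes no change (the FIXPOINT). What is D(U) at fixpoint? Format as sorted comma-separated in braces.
Answer: {}

Derivation:
pass 0 (initial): D(U)={3,4,5,8,9}
pass 1: U {3,4,5,8,9}->{4}; W {2,3,5,7}->{7}; Y {3,5,7,8}->{3}
pass 2: U {4}->{}; W {7}->{}; Y {3}->{}
pass 3: no change
Fixpoint after 3 passes: D(U) = {}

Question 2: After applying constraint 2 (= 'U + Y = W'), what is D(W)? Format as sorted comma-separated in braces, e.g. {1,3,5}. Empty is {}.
Constraint 1 (W < U) on D(W)={2,3,5,7} D(U)={3,4,5,8,9}: no change
Constraint 2 (U + Y = W) on D(U)={3,4,5,8,9} D(Y)={3,5,7,8} D(W)={2,3,5,7}: U {3,4,5,8,9}->{4}; Y {3,5,7,8}->{3}; W {2,3,5,7}->{7}
So after constraint 2: D(W) = {7}

Answer: {7}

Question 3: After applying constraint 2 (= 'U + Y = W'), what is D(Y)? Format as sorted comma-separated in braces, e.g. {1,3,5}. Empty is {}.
Answer: {3}

Derivation:
Constraint 1 (W < U) on D(W)={2,3,5,7} D(U)={3,4,5,8,9}: no change
Constraint 2 (U + Y = W) on D(U)={3,4,5,8,9} D(Y)={3,5,7,8} D(W)={2,3,5,7}: U {3,4,5,8,9}->{4}; Y {3,5,7,8}->{3}; W {2,3,5,7}->{7}
So after constraint 2: D(Y) = {3}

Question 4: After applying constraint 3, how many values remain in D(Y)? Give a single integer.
Constraint 1 (W < U) on D(W)={2,3,5,7} D(U)={3,4,5,8,9}: no change
Constraint 2 (U + Y = W) on D(U)={3,4,5,8,9} D(Y)={3,5,7,8} D(W)={2,3,5,7}: U {3,4,5,8,9}->{4}; Y {3,5,7,8}->{3}; W {2,3,5,7}->{7}
Constraint 3 (U != W) on D(U)={4} D(W)={7}: no change
So after constraint 3: D(Y)={3}, size = 1

Answer: 1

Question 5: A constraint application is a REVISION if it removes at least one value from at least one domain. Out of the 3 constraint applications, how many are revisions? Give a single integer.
Answer: 1

Derivation:
Constraint 1 (W < U) on D(W)={2,3,5,7} D(U)={3,4,5,8,9}: no change => not a revision
Constraint 2 (U + Y = W) on D(U)={3,4,5,8,9} D(Y)={3,5,7,8} D(W)={2,3,5,7}: U {3,4,5,8,9}->{4}; Y {3,5,7,8}->{3}; W {2,3,5,7}->{7} => REVISION
Constraint 3 (U != W) on D(U)={4} D(W)={7}: no change => not a revision
Total revisions = 1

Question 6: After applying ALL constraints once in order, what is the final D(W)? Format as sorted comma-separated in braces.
Constraint 1 (W < U) on D(W)={2,3,5,7} D(U)={3,4,5,8,9}: no change
Constraint 2 (U + Y = W) on D(U)={3,4,5,8,9} D(Y)={3,5,7,8} D(W)={2,3,5,7}: U {3,4,5,8,9}->{4}; Y {3,5,7,8}->{3}; W {2,3,5,7}->{7}
Constraint 3 (U != W) on D(U)={4} D(W)={7}: no change
So after all 3 constraints: D(W) = {7}

Answer: {7}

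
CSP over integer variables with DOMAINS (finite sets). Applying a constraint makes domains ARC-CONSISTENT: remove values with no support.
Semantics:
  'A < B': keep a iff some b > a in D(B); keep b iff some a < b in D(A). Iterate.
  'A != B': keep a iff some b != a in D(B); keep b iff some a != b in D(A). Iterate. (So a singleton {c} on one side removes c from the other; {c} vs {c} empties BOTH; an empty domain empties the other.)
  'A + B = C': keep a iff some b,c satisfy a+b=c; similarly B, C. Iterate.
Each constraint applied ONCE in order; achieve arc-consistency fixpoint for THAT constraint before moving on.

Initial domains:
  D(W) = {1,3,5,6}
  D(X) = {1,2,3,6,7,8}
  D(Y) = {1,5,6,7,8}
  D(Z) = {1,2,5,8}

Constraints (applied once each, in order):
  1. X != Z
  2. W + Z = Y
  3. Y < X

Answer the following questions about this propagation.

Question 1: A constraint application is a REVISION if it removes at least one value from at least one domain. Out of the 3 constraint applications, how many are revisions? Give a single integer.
Answer: 2

Derivation:
Constraint 1 (X != Z) on D(X)={1,2,3,6,7,8} D(Z)={1,2,5,8}: no change => not a revision
Constraint 2 (W + Z = Y) on D(W)={1,3,5,6} D(Z)={1,2,5,8} D(Y)={1,5,6,7,8}: Z {1,2,5,8}->{1,2,5}; Y {1,5,6,7,8}->{5,6,7,8} => REVISION
Constraint 3 (Y < X) on D(Y)={5,6,7,8} D(X)={1,2,3,6,7,8}: Y {5,6,7,8}->{5,6,7}; X {1,2,3,6,7,8}->{6,7,8} => REVISION
Total revisions = 2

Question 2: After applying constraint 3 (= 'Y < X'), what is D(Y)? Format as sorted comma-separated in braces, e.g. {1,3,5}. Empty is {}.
Answer: {5,6,7}

Derivation:
Constraint 1 (X != Z) on D(X)={1,2,3,6,7,8} D(Z)={1,2,5,8}: no change
Constraint 2 (W + Z = Y) on D(W)={1,3,5,6} D(Z)={1,2,5,8} D(Y)={1,5,6,7,8}: Z {1,2,5,8}->{1,2,5}; Y {1,5,6,7,8}->{5,6,7,8}
Constraint 3 (Y < X) on D(Y)={5,6,7,8} D(X)={1,2,3,6,7,8}: Y {5,6,7,8}->{5,6,7}; X {1,2,3,6,7,8}->{6,7,8}
So after constraint 3: D(Y) = {5,6,7}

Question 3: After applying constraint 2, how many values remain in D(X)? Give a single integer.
Answer: 6

Derivation:
Constraint 1 (X != Z) on D(X)={1,2,3,6,7,8} D(Z)={1,2,5,8}: no change
Constraint 2 (W + Z = Y) on D(W)={1,3,5,6} D(Z)={1,2,5,8} D(Y)={1,5,6,7,8}: Z {1,2,5,8}->{1,2,5}; Y {1,5,6,7,8}->{5,6,7,8}
So after constraint 2: D(X)={1,2,3,6,7,8}, size = 6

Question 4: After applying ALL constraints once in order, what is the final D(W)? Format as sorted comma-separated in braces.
Constraint 1 (X != Z) on D(X)={1,2,3,6,7,8} D(Z)={1,2,5,8}: no change
Constraint 2 (W + Z = Y) on D(W)={1,3,5,6} D(Z)={1,2,5,8} D(Y)={1,5,6,7,8}: Z {1,2,5,8}->{1,2,5}; Y {1,5,6,7,8}->{5,6,7,8}
Constraint 3 (Y < X) on D(Y)={5,6,7,8} D(X)={1,2,3,6,7,8}: Y {5,6,7,8}->{5,6,7}; X {1,2,3,6,7,8}->{6,7,8}
So after all 3 constraints: D(W) = {1,3,5,6}

Answer: {1,3,5,6}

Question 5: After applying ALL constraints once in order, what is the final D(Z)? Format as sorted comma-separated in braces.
Answer: {1,2,5}

Derivation:
Constraint 1 (X != Z) on D(X)={1,2,3,6,7,8} D(Z)={1,2,5,8}: no change
Constraint 2 (W + Z = Y) on D(W)={1,3,5,6} D(Z)={1,2,5,8} D(Y)={1,5,6,7,8}: Z {1,2,5,8}->{1,2,5}; Y {1,5,6,7,8}->{5,6,7,8}
Constraint 3 (Y < X) on D(Y)={5,6,7,8} D(X)={1,2,3,6,7,8}: Y {5,6,7,8}->{5,6,7}; X {1,2,3,6,7,8}->{6,7,8}
So after all 3 constraints: D(Z) = {1,2,5}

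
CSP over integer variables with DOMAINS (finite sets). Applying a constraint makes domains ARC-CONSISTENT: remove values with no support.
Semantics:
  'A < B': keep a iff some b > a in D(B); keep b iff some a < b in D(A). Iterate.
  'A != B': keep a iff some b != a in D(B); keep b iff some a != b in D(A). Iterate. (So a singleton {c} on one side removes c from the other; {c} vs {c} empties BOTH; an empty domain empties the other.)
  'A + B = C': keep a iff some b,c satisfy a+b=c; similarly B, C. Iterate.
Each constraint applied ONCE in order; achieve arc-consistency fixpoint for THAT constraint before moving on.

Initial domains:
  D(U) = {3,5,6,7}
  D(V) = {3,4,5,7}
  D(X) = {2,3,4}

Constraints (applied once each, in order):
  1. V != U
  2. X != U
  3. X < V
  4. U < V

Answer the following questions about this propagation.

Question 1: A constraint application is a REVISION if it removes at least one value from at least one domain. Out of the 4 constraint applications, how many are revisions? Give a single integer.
Answer: 1

Derivation:
Constraint 1 (V != U) on D(V)={3,4,5,7} D(U)={3,5,6,7}: no change => not a revision
Constraint 2 (X != U) on D(X)={2,3,4} D(U)={3,5,6,7}: no change => not a revision
Constraint 3 (X < V) on D(X)={2,3,4} D(V)={3,4,5,7}: no change => not a revision
Constraint 4 (U < V) on D(U)={3,5,6,7} D(V)={3,4,5,7}: U {3,5,6,7}->{3,5,6}; V {3,4,5,7}->{4,5,7} => REVISION
Total revisions = 1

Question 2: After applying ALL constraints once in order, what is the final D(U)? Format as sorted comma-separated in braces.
Constraint 1 (V != U) on D(V)={3,4,5,7} D(U)={3,5,6,7}: no change
Constraint 2 (X != U) on D(X)={2,3,4} D(U)={3,5,6,7}: no change
Constraint 3 (X < V) on D(X)={2,3,4} D(V)={3,4,5,7}: no change
Constraint 4 (U < V) on D(U)={3,5,6,7} D(V)={3,4,5,7}: U {3,5,6,7}->{3,5,6}; V {3,4,5,7}->{4,5,7}
So after all 4 constraints: D(U) = {3,5,6}

Answer: {3,5,6}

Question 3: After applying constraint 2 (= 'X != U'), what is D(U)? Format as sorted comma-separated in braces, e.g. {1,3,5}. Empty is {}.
Constraint 1 (V != U) on D(V)={3,4,5,7} D(U)={3,5,6,7}: no change
Constraint 2 (X != U) on D(X)={2,3,4} D(U)={3,5,6,7}: no change
So after constraint 2: D(U) = {3,5,6,7}

Answer: {3,5,6,7}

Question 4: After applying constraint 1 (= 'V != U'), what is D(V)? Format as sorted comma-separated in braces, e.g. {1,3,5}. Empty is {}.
Constraint 1 (V != U) on D(V)={3,4,5,7} D(U)={3,5,6,7}: no change
So after constraint 1: D(V) = {3,4,5,7}

Answer: {3,4,5,7}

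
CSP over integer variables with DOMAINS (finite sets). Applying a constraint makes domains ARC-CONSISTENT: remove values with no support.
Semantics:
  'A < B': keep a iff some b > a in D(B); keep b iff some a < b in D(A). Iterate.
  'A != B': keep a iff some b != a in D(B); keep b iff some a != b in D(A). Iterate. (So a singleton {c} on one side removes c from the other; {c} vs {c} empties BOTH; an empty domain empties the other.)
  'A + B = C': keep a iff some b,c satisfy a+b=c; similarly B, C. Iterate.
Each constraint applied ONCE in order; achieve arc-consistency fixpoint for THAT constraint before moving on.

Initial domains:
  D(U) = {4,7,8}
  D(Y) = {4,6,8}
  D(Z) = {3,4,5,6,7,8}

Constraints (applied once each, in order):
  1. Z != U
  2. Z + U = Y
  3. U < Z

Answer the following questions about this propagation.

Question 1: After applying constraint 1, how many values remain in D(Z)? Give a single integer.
Constraint 1 (Z != U) on D(Z)={3,4,5,6,7,8} D(U)={4,7,8}: no change
So after constraint 1: D(Z)={3,4,5,6,7,8}, size = 6

Answer: 6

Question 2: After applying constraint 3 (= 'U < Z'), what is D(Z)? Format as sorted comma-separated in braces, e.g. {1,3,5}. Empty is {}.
Constraint 1 (Z != U) on D(Z)={3,4,5,6,7,8} D(U)={4,7,8}: no change
Constraint 2 (Z + U = Y) on D(Z)={3,4,5,6,7,8} D(U)={4,7,8} D(Y)={4,6,8}: Z {3,4,5,6,7,8}->{4}; U {4,7,8}->{4}; Y {4,6,8}->{8}
Constraint 3 (U < Z) on D(U)={4} D(Z)={4}: U {4}->{}; Z {4}->{}
So after constraint 3: D(Z) = {}

Answer: {}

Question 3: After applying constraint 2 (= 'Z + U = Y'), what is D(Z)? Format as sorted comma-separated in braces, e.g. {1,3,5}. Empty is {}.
Constraint 1 (Z != U) on D(Z)={3,4,5,6,7,8} D(U)={4,7,8}: no change
Constraint 2 (Z + U = Y) on D(Z)={3,4,5,6,7,8} D(U)={4,7,8} D(Y)={4,6,8}: Z {3,4,5,6,7,8}->{4}; U {4,7,8}->{4}; Y {4,6,8}->{8}
So after constraint 2: D(Z) = {4}

Answer: {4}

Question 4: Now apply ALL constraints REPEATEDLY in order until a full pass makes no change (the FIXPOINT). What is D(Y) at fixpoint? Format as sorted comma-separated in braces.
Answer: {}

Derivation:
pass 0 (initial): D(Y)={4,6,8}
pass 1: U {4,7,8}->{}; Y {4,6,8}->{8}; Z {3,4,5,6,7,8}->{}
pass 2: Y {8}->{}
pass 3: no change
Fixpoint after 3 passes: D(Y) = {}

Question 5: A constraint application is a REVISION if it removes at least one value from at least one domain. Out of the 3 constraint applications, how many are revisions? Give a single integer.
Answer: 2

Derivation:
Constraint 1 (Z != U) on D(Z)={3,4,5,6,7,8} D(U)={4,7,8}: no change => not a revision
Constraint 2 (Z + U = Y) on D(Z)={3,4,5,6,7,8} D(U)={4,7,8} D(Y)={4,6,8}: Z {3,4,5,6,7,8}->{4}; U {4,7,8}->{4}; Y {4,6,8}->{8} => REVISION
Constraint 3 (U < Z) on D(U)={4} D(Z)={4}: U {4}->{}; Z {4}->{} => REVISION
Total revisions = 2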